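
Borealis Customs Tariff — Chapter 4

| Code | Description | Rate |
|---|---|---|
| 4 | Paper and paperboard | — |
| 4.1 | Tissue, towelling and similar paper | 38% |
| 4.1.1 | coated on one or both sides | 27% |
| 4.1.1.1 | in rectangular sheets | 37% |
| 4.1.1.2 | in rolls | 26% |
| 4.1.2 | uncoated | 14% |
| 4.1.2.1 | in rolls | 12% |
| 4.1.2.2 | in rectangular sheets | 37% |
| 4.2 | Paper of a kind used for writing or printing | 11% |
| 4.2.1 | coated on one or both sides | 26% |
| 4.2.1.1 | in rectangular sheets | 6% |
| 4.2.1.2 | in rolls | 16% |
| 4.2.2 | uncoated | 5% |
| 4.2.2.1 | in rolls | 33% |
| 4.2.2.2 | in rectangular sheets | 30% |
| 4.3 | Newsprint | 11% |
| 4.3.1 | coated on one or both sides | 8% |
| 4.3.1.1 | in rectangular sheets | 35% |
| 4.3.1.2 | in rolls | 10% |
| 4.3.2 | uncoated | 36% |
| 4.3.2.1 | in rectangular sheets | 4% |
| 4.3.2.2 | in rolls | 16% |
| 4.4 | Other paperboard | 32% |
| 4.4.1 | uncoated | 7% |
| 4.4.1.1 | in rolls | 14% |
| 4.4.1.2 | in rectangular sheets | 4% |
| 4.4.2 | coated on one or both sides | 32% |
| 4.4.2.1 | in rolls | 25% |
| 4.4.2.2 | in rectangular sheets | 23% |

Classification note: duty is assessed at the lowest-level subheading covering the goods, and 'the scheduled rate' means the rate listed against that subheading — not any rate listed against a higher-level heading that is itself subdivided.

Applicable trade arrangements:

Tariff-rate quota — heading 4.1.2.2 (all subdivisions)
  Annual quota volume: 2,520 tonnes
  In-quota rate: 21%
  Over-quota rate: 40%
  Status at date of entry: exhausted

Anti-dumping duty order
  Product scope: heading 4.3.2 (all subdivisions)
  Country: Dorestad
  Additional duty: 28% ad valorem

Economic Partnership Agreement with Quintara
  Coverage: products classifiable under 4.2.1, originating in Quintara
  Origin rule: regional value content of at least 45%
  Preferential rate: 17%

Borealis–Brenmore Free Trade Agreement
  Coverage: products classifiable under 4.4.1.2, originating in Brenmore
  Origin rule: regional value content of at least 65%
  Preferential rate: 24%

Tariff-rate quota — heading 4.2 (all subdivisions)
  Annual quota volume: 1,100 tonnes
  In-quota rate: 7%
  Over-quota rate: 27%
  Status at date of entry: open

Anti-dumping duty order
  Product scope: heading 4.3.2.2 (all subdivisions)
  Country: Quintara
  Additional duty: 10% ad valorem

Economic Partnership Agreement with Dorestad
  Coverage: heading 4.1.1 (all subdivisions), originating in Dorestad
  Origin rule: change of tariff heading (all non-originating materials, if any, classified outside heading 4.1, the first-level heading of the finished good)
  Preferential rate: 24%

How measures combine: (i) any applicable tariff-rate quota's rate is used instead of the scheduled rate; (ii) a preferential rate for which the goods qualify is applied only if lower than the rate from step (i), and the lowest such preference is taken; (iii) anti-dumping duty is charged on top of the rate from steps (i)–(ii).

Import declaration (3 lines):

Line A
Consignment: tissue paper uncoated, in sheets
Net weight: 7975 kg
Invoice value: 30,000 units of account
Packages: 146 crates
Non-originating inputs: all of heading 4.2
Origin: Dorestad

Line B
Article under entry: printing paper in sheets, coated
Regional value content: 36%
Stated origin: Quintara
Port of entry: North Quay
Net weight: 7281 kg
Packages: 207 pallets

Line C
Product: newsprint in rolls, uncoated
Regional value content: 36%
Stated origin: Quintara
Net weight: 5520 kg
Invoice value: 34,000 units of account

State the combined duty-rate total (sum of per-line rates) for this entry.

Line A: tissue paper → 4.1; uncoated → 4.1.2; in sheets → 4.1.2.2. Scheduled 37%. quota on 4.1.2.2 exhausted → over-quota 40%; Dorestad agreement on 4.1.1: 4.1.2.2 not covered. → 40%.
Line B: printing paper → 4.2; coated → 4.2.1; in sheets → 4.2.1.1. Scheduled 6%. quota on 4.2 open → in-quota 7%; Quintara agreement on 4.2.1: RVC < 45%. → 7%.
Line C: newsprint → 4.3; uncoated → 4.3.2; in rolls → 4.3.2.2. Scheduled 16%. Quintara agreement on 4.2.1: 4.3.2.2 not covered; anti-dumping (Quintara, 4.3.2.2): +10%; total 16% + 10% = 26%. → 26%.
Sum: 40% + 7% + 26% = 73%.

73%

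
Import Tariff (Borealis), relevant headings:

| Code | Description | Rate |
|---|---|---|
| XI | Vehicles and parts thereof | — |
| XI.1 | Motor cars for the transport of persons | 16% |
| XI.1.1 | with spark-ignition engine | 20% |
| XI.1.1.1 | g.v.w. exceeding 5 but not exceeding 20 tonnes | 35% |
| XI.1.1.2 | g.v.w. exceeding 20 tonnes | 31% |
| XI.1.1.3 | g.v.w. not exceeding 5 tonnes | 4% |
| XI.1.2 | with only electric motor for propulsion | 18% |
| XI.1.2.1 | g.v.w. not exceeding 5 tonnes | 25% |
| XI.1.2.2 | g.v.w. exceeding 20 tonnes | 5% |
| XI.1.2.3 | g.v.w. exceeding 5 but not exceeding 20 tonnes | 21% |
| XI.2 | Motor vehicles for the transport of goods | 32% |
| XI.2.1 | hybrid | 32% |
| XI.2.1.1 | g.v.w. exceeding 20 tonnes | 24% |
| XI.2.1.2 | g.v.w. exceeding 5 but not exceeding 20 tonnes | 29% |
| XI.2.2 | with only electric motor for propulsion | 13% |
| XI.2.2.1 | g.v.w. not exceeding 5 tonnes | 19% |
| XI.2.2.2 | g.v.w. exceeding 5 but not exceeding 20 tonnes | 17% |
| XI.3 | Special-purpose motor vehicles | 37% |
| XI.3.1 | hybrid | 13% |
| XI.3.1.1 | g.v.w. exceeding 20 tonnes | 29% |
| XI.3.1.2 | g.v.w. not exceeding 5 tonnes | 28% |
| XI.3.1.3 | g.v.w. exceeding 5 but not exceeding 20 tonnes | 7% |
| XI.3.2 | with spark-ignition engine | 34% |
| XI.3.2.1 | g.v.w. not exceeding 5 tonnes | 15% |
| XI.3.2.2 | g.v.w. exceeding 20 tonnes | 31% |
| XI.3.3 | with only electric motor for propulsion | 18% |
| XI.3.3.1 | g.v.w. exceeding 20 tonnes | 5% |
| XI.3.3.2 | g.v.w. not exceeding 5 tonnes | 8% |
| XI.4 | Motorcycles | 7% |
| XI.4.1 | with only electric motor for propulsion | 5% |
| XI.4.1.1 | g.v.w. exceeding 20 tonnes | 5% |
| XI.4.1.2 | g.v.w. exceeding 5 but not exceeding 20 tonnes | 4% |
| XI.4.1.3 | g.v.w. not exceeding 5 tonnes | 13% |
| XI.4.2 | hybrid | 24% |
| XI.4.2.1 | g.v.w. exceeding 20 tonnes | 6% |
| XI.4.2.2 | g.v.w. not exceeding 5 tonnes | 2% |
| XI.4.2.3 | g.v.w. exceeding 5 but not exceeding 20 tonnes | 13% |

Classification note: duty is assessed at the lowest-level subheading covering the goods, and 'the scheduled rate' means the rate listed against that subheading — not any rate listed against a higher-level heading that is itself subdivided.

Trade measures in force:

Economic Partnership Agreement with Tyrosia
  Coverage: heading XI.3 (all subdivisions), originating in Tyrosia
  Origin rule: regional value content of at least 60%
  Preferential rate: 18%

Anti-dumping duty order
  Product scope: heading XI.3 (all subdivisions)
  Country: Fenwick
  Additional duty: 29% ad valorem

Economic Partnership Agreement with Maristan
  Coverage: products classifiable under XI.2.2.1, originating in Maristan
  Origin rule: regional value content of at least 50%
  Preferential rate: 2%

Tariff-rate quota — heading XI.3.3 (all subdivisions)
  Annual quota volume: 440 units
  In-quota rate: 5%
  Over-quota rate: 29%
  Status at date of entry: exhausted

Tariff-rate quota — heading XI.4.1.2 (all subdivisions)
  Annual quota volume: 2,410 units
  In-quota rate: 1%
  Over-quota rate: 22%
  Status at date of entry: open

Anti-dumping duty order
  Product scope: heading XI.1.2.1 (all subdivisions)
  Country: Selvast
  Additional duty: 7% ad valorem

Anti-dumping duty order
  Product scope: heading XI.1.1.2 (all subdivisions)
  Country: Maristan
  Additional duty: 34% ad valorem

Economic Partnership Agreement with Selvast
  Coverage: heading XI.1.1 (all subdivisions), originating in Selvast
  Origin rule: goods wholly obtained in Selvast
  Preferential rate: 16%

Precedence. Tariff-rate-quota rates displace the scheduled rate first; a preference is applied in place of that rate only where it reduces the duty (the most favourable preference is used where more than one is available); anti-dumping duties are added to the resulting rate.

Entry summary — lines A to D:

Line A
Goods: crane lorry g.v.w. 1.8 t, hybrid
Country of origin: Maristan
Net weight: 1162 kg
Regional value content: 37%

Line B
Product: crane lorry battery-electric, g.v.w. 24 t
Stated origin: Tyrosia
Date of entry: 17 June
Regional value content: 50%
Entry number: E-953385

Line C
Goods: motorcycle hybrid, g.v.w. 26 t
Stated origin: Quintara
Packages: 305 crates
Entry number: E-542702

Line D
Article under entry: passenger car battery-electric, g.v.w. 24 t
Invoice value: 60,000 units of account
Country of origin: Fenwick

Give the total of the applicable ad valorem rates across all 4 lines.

Line A: crane lorry → XI.3; hybrid → XI.3.1; g.v.w. 1.8 t → XI.3.1.2. Scheduled 28%. Maristan agreement on XI.2.2.1: XI.3.1.2 not covered. → 28%.
Line B: crane lorry → XI.3; battery-electric → XI.3.3; g.v.w. 24 t → XI.3.3.1. Scheduled 5%. quota on XI.3.3 exhausted → over-quota 29%; Tyrosia agreement on XI.3: RVC < 60%. → 29%.
Line C: motorcycle → XI.4; hybrid → XI.4.2; g.v.w. 26 t → XI.4.2.1. Scheduled 6%. No special measure applies. → 6%.
Line D: passenger car → XI.1; battery-electric → XI.1.2; g.v.w. 24 t → XI.1.2.2. Scheduled 5%. No special measure applies. → 5%.
Sum: 28% + 29% + 6% + 5% = 68%.

68%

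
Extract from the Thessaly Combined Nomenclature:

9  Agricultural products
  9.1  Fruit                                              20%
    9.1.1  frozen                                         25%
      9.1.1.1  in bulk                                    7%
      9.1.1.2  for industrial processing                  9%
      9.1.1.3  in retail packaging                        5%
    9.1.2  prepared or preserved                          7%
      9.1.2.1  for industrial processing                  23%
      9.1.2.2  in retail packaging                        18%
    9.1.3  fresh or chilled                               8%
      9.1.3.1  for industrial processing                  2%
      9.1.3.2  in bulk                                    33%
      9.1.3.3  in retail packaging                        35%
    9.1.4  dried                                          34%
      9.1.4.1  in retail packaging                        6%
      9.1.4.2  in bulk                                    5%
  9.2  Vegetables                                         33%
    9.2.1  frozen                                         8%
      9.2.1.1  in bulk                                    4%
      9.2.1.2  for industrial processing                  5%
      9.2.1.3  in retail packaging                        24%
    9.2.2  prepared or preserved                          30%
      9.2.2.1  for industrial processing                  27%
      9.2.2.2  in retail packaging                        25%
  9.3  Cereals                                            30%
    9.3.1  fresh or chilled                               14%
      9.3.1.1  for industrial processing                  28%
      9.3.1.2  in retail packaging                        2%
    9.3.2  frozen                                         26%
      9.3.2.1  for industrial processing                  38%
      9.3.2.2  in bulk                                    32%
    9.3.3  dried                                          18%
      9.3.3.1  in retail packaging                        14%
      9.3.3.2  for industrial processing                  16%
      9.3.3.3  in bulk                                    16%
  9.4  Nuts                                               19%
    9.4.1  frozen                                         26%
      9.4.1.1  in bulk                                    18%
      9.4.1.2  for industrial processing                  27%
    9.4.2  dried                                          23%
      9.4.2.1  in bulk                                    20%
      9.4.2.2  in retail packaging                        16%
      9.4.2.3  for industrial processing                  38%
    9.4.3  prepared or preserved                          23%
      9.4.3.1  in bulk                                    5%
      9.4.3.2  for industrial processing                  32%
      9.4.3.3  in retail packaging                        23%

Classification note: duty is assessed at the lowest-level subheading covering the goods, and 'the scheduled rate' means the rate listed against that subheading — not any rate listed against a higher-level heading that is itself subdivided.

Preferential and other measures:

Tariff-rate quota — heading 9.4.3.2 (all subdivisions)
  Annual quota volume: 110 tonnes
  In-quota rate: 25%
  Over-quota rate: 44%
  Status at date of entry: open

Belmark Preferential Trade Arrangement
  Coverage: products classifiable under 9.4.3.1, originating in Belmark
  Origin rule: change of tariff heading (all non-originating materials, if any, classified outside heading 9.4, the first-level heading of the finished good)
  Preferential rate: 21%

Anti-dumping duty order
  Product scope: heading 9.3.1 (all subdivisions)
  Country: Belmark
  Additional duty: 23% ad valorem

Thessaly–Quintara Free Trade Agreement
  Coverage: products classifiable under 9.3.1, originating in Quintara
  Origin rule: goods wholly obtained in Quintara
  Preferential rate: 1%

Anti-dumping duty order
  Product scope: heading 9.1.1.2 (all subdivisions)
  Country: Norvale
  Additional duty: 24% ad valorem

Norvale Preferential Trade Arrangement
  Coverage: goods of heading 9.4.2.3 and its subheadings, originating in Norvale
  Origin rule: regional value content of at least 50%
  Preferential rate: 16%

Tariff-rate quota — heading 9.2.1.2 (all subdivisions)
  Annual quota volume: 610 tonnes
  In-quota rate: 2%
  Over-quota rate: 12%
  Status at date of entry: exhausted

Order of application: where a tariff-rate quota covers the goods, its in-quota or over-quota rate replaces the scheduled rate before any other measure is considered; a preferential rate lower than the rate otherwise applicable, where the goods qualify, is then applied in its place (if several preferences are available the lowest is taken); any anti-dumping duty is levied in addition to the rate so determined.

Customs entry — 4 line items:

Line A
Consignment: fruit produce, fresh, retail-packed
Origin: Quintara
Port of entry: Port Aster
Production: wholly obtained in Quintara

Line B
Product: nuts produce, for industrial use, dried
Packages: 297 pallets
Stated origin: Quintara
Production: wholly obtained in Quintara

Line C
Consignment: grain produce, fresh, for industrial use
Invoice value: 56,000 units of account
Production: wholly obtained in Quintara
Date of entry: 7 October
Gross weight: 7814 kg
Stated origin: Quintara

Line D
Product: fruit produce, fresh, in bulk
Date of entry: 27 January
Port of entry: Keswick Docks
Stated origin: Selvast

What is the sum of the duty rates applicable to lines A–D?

Line A: fruit → 9.1; fresh → 9.1.3; retail-packed → 9.1.3.3. Scheduled 35%. Quintara agreement on 9.3.1: 9.1.3.3 not covered. → 35%.
Line B: nuts → 9.4; dried → 9.4.2; for industrial use → 9.4.2.3. Scheduled 38%. Quintara agreement on 9.3.1: 9.4.2.3 not covered. → 38%.
Line C: grain → 9.3; fresh → 9.3.1; for industrial use → 9.3.1.1. Scheduled 28%. Quintara agreement on 9.3.1: wholly obtained → 1% available; preferential 1%. → 1%.
Line D: fruit → 9.1; fresh → 9.1.3; in bulk → 9.1.3.2. Scheduled 33%. No special measure applies. → 33%.
Sum: 35% + 38% + 1% + 33% = 107%.

107%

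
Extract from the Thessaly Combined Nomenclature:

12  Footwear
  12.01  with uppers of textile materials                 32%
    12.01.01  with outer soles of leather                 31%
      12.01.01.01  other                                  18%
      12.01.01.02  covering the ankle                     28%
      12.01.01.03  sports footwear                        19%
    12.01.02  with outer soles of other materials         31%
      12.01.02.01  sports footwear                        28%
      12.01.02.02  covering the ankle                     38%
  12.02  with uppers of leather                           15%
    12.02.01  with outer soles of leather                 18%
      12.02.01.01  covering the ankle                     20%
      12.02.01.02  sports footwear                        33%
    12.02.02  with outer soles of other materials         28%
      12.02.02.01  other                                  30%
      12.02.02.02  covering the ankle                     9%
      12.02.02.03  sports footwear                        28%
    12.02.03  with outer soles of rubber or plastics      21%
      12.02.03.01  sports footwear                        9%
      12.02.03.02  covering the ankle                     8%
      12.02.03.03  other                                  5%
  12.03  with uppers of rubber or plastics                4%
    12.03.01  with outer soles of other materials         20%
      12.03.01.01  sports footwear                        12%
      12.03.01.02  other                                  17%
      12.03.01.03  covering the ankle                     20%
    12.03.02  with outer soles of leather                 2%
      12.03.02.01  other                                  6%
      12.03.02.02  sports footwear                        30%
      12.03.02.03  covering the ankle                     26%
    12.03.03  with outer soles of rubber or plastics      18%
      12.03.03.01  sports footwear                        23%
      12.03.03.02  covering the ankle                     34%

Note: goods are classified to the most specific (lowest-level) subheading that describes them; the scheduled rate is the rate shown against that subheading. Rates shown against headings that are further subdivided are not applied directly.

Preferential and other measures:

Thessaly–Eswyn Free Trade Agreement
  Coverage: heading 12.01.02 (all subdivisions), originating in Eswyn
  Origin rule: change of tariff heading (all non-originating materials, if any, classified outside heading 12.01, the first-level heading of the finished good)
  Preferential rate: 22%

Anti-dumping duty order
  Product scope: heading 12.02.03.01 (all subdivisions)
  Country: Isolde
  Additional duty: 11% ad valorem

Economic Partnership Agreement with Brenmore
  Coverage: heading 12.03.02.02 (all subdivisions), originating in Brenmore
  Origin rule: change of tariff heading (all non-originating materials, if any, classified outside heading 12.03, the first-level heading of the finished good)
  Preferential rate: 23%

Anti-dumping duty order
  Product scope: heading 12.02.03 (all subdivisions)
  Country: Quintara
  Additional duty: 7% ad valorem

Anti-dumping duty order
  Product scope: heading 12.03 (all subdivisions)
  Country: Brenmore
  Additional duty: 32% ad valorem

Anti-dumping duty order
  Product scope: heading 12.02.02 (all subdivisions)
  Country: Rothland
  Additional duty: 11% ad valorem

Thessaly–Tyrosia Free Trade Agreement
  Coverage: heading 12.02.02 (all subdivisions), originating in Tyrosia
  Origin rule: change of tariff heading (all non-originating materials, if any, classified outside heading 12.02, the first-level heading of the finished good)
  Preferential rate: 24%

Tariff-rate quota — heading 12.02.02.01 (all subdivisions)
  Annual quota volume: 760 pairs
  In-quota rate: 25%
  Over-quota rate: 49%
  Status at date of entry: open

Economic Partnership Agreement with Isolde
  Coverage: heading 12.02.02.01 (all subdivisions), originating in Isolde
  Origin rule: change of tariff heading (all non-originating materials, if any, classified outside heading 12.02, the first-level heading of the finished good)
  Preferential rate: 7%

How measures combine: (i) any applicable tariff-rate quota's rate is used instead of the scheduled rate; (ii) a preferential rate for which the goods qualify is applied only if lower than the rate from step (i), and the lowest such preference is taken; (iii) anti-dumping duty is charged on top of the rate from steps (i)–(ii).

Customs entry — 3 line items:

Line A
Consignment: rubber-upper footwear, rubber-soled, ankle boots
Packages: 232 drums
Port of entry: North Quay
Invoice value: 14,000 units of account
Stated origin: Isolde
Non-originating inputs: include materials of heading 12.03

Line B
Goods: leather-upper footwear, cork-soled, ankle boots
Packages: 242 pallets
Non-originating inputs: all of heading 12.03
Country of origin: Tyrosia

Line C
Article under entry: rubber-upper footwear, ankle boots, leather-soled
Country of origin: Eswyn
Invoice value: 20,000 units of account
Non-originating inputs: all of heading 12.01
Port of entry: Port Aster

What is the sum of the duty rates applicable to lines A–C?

69%

Line A: rubber-upper → 12.03; rubber-soled → 12.03.03; ankle boots → 12.03.03.02. Scheduled 34%. Isolde agreement on 12.02.02.01: 12.03.03.02 not covered. → 34%.
Line B: leather-upper → 12.02; cork-soled → 12.02.02; ankle boots → 12.02.02.02. Scheduled 9%. Tyrosia agreement on 12.02.02: CTH met → 24% available; preference 24% not lower than 9% → no reduction. → 9%.
Line C: rubber-upper → 12.03; leather-soled → 12.03.02; ankle boots → 12.03.02.03. Scheduled 26%. Eswyn agreement on 12.01.02: 12.03.02.03 not covered. → 26%.
Sum: 34% + 9% + 26% = 69%.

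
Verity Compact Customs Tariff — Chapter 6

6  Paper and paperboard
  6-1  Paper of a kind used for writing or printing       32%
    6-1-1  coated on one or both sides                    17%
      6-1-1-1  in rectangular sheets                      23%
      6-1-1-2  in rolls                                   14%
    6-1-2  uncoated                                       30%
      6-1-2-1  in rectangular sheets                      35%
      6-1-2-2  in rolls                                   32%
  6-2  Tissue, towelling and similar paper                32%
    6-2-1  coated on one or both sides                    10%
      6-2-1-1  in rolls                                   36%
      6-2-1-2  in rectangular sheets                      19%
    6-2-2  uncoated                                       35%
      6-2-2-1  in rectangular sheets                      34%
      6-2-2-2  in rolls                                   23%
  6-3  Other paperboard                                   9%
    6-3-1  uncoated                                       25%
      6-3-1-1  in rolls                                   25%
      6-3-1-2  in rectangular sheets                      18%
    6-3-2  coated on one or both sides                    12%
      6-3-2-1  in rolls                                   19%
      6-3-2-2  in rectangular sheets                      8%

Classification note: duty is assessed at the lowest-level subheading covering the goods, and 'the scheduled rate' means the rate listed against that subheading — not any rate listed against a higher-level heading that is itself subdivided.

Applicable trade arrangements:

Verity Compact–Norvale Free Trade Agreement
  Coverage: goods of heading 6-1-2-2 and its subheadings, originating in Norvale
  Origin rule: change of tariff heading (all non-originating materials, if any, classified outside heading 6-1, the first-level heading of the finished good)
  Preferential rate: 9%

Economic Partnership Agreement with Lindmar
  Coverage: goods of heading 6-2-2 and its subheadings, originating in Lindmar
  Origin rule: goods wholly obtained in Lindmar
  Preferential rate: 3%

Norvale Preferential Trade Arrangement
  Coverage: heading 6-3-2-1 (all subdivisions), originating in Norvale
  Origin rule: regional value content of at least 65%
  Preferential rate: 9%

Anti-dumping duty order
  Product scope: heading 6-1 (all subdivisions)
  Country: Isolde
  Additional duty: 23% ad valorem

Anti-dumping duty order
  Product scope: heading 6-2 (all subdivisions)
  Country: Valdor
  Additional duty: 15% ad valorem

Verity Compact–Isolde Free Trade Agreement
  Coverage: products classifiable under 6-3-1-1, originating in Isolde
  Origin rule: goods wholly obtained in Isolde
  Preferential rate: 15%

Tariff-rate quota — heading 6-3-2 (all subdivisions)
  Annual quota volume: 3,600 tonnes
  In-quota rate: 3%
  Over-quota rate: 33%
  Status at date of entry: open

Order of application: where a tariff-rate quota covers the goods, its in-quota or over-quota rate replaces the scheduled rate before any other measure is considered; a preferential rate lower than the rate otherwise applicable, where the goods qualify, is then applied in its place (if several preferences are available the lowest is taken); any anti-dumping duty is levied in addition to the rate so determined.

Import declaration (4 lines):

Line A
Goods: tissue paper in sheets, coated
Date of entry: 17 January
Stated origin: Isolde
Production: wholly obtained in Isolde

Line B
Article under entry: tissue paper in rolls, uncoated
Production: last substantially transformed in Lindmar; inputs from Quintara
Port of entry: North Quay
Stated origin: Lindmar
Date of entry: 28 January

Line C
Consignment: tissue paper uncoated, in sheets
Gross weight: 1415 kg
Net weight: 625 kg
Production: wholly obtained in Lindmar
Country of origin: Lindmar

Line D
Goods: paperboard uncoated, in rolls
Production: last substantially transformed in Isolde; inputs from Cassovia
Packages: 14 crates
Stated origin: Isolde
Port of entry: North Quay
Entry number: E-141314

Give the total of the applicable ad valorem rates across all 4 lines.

Line A: tissue paper → 6-2; coated → 6-2-1; in sheets → 6-2-1-2. Scheduled 19%. Isolde agreement on 6-3-1-1: 6-2-1-2 not covered. → 19%.
Line B: tissue paper → 6-2; uncoated → 6-2-2; in rolls → 6-2-2-2. Scheduled 23%. Lindmar agreement on 6-2-2: not wholly obtained. → 23%.
Line C: tissue paper → 6-2; uncoated → 6-2-2; in sheets → 6-2-2-1. Scheduled 34%. Lindmar agreement on 6-2-2: wholly obtained → 3% available; preferential 3%. → 3%.
Line D: paperboard → 6-3; uncoated → 6-3-1; in rolls → 6-3-1-1. Scheduled 25%. Isolde agreement on 6-3-1-1: not wholly obtained. → 25%.
Sum: 19% + 23% + 3% + 25% = 70%.

70%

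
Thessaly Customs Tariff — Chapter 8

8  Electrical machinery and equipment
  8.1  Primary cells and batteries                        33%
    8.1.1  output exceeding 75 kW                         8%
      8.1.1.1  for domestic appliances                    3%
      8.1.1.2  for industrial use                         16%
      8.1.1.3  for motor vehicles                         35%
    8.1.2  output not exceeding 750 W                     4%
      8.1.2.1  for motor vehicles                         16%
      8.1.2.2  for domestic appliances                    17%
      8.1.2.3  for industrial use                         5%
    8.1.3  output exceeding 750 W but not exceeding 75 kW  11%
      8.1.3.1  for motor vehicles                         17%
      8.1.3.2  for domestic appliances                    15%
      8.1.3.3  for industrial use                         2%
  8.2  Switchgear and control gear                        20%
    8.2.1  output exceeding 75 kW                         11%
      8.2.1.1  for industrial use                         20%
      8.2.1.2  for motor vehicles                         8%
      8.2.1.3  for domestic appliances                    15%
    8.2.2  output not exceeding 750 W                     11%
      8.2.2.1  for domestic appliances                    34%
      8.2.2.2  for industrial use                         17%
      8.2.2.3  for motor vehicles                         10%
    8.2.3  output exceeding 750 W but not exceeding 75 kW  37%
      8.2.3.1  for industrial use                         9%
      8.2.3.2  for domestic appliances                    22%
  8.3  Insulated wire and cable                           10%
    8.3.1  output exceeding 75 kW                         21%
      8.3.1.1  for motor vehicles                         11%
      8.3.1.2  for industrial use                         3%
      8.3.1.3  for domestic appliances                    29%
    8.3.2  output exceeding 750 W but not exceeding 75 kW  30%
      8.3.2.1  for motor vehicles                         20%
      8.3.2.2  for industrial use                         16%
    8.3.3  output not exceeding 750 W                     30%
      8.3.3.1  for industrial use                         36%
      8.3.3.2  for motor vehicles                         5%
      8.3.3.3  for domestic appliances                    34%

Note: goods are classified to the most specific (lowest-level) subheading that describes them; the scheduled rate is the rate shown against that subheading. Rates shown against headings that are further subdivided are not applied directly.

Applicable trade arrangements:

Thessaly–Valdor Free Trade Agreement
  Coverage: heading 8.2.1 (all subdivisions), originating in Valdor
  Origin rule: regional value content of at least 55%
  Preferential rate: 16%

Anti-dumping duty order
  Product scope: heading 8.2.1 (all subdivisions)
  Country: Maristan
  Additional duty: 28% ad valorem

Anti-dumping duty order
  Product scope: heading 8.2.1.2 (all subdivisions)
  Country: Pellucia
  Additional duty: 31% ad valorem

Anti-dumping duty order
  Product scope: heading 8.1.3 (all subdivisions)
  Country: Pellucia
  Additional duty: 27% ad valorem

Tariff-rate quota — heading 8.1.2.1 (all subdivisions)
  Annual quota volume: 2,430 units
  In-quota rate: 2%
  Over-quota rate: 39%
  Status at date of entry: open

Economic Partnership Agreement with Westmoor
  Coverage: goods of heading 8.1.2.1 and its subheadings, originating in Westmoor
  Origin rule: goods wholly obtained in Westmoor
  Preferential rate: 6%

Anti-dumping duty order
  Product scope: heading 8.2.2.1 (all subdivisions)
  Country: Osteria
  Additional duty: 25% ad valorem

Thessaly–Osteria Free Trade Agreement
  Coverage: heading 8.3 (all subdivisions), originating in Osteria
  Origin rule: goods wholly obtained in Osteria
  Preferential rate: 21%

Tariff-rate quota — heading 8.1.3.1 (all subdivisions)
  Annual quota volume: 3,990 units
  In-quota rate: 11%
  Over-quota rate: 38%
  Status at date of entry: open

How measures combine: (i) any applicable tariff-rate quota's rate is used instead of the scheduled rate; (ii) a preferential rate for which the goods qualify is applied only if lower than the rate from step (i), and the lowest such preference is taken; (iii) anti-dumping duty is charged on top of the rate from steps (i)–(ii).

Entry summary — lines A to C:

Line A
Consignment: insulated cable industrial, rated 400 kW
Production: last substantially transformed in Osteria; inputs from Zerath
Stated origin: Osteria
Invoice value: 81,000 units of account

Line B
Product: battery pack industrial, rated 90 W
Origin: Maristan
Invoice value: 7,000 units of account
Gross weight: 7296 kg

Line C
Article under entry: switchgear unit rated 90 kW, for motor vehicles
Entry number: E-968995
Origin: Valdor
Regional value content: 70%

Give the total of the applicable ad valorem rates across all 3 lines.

Line A: insulated cable → 8.3; rated 400 kW → 8.3.1; industrial → 8.3.1.2. Scheduled 3%. Osteria agreement on 8.3: not wholly obtained. → 3%.
Line B: battery pack → 8.1; rated 90 W → 8.1.2; industrial → 8.1.2.3. Scheduled 5%. No special measure applies. → 5%.
Line C: switchgear unit → 8.2; rated 90 kW → 8.2.1; for motor vehicles → 8.2.1.2. Scheduled 8%. Valdor agreement on 8.2.1: RVC ≥ 55% → 16% available; preference 16% not lower than 8% → no reduction. → 8%.
Sum: 3% + 5% + 8% = 16%.

16%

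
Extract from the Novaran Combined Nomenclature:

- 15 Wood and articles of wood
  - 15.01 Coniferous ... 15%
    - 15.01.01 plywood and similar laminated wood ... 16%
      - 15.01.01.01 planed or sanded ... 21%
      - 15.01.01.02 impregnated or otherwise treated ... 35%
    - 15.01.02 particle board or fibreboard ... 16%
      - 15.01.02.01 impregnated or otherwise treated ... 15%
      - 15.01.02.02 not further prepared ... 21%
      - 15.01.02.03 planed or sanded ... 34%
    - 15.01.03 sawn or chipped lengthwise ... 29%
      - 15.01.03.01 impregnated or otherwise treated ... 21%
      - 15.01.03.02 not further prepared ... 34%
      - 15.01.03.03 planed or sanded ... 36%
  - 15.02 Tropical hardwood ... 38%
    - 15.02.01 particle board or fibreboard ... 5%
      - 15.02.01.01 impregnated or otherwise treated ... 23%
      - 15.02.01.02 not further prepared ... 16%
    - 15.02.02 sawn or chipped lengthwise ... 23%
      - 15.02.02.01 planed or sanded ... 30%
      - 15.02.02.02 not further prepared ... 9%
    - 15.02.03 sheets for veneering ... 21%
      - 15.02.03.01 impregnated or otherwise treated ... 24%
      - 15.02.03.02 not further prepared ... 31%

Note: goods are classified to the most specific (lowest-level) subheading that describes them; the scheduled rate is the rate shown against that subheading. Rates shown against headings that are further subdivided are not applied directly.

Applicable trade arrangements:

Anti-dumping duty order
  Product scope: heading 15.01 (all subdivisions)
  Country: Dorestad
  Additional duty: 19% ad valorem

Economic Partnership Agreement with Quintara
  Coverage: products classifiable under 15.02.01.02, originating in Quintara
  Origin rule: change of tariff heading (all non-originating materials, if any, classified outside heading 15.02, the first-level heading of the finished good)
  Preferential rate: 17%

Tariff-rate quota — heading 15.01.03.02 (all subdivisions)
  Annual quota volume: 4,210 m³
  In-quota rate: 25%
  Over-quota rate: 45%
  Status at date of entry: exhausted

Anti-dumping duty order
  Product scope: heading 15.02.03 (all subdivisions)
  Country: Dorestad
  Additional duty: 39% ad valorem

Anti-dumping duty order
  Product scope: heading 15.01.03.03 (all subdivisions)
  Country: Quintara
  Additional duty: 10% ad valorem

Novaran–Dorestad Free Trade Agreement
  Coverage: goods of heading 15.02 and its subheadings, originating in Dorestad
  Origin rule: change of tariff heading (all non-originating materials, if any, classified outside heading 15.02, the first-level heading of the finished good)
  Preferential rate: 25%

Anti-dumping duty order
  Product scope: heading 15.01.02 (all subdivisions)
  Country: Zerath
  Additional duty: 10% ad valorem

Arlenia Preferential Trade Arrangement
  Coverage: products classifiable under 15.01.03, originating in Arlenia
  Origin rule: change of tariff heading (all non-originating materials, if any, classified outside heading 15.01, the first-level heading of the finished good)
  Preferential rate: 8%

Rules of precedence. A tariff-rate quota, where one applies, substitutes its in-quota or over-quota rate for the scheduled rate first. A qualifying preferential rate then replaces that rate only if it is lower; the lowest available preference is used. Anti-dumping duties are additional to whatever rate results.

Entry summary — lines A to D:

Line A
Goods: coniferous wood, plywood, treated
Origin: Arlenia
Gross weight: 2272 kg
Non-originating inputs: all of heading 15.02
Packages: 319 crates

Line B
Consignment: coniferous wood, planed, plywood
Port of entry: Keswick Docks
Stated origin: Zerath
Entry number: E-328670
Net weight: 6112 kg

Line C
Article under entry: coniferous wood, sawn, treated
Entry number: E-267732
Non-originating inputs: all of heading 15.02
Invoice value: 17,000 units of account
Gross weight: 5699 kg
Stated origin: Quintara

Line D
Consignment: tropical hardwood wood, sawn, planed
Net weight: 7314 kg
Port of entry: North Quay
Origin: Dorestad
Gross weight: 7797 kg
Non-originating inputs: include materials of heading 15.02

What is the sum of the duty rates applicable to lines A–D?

Line A: coniferous → 15.01; plywood → 15.01.01; treated → 15.01.01.02. Scheduled 35%. Arlenia agreement on 15.01.03: 15.01.01.02 not covered. → 35%.
Line B: coniferous → 15.01; plywood → 15.01.01; planed → 15.01.01.01. Scheduled 21%. No special measure applies. → 21%.
Line C: coniferous → 15.01; sawn → 15.01.03; treated → 15.01.03.01. Scheduled 21%. Quintara agreement on 15.02.01.02: 15.01.03.01 not covered. → 21%.
Line D: tropical hardwood → 15.02; sawn → 15.02.02; planed → 15.02.02.01. Scheduled 30%. Dorestad agreement on 15.02: CTH not met. → 30%.
Sum: 35% + 21% + 21% + 30% = 107%.

107%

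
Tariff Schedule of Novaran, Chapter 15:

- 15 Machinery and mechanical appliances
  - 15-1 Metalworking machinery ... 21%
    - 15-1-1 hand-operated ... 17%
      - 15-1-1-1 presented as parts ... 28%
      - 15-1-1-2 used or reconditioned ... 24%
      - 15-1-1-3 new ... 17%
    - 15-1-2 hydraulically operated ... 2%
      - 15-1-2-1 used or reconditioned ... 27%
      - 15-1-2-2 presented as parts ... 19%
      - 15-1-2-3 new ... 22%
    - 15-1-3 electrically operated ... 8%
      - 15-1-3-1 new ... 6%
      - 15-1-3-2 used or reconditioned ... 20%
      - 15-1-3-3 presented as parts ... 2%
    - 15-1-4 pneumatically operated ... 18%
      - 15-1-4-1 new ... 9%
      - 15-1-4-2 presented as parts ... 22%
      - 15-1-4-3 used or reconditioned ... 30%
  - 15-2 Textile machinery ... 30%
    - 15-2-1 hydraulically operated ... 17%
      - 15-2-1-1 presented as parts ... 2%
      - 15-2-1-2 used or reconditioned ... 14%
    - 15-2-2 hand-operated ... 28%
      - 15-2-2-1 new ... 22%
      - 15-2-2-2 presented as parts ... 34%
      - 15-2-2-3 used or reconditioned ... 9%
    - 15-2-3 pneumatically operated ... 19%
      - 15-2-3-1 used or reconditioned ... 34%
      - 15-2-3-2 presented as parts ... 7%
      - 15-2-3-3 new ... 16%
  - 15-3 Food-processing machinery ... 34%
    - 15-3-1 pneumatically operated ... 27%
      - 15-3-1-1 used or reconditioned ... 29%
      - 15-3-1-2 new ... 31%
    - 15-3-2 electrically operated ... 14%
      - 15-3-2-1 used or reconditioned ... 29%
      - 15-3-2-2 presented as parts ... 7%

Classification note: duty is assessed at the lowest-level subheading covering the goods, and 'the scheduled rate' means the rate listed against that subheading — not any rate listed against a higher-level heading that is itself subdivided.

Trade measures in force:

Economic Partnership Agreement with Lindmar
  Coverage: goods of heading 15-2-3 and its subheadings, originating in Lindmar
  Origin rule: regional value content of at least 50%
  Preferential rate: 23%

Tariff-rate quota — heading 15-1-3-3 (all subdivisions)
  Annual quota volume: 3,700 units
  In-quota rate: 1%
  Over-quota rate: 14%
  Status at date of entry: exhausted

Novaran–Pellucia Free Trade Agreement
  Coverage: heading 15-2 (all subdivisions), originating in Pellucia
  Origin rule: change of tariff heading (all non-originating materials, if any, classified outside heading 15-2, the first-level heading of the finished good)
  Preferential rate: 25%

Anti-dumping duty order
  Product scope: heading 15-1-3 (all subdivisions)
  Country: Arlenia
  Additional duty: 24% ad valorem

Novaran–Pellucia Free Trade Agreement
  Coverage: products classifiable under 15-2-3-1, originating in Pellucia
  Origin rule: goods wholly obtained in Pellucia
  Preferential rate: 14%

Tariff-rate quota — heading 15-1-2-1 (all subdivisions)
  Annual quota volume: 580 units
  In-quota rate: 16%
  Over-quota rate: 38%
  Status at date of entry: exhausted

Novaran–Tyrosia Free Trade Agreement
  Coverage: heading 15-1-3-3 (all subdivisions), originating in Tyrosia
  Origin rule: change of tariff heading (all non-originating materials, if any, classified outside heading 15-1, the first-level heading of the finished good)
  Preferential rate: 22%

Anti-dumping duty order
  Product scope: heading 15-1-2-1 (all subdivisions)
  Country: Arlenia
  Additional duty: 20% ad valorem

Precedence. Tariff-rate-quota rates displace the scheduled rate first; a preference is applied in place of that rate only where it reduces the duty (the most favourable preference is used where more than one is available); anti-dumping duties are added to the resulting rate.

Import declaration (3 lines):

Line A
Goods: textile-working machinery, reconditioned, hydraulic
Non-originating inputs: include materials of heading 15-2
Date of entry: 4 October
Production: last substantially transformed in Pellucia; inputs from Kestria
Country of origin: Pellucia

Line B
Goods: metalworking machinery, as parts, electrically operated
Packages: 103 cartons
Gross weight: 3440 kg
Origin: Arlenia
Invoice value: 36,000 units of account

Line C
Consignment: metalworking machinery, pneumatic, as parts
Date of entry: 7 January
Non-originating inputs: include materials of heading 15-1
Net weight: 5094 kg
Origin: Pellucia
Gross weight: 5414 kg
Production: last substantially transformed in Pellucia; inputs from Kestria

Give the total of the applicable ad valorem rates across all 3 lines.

74%

Line A: textile-working → 15-2; hydraulic → 15-2-1; reconditioned → 15-2-1-2. Scheduled 14%. Pellucia agreement on 15-2: CTH not met; Pellucia agreement on 15-2-3-1: 15-2-1-2 not covered. → 14%.
Line B: metalworking → 15-1; electrically operated → 15-1-3; as parts → 15-1-3-3. Scheduled 2%. quota on 15-1-3-3 exhausted → over-quota 14%; anti-dumping (Arlenia, 15-1-3): +24%; total 14% + 24% = 38%. → 38%.
Line C: metalworking → 15-1; pneumatic → 15-1-4; as parts → 15-1-4-2. Scheduled 22%. Pellucia agreement on 15-2: 15-1-4-2 not covered; Pellucia agreement on 15-2-3-1: 15-1-4-2 not covered. → 22%.
Sum: 14% + 38% + 22% = 74%.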